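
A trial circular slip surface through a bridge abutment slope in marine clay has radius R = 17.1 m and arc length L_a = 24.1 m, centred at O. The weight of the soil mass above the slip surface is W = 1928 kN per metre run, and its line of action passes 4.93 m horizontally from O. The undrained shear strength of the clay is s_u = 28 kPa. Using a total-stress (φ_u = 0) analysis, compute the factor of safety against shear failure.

Taking moments about the centre O, the resisting moment is provided by the undrained shear strength acting along the arc:
M_R = s_u·L_a·R = 28·24.10·17.1 = 11539.1 kN·m/m
M_D = W·d = 1928·4.93 = 9505.0 kN·m/m
FS = M_R / M_D = 11539.1 / 9505.0 = 1.214

FS = 1.21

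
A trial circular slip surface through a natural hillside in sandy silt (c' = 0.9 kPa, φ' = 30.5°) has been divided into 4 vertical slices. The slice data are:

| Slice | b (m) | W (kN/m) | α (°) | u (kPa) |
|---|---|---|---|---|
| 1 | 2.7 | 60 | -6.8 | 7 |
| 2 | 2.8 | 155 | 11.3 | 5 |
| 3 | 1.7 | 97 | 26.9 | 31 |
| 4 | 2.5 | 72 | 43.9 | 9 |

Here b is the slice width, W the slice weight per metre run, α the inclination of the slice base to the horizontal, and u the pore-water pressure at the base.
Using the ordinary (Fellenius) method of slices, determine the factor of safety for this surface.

FS = 1.22

Ordinary method of slices: FS = Σ[c'·Δl_i + (W_i cosα_i − u_i·Δl_i)·tanφ'] / Σ W_i sinα_i, with Δl_i = b_i / cosα_i.
Slice 1: Δl = 2.7/cos(-6.8°) = 2.719 m; N'_1 = 60·cos(-6.8°) − 7·2.719 = 40.5; c'Δl = 2.45; W sinα = -7.1
Slice 2: Δl = 2.8/cos11.3° = 2.855 m; N'_2 = 155·cos11.3° − 5·2.855 = 137.7; c'Δl = 2.57; W sinα = 30.4
Slice 3: Δl = 1.7/cos26.9° = 1.906 m; N'_3 = 97·cos26.9° − 31·1.906 = 27.4; c'Δl = 1.72; W sinα = 43.9
Slice 4: Δl = 2.5/cos43.9° = 3.470 m; N'_4 = 72·cos43.9° − 9·3.470 = 20.7; c'Δl = 3.12; W sinα = 49.9
Σc'Δl = 9.9 kN/m; ΣN' = 226.3 kN/m; ΣW sinα = 117.1 kN/m
Resisting = 9.9 + 226.3·tan30.5° = 9.9 + 133.3 = 143.2 kN/m
FS = 143.2 / 117.1 = 1.223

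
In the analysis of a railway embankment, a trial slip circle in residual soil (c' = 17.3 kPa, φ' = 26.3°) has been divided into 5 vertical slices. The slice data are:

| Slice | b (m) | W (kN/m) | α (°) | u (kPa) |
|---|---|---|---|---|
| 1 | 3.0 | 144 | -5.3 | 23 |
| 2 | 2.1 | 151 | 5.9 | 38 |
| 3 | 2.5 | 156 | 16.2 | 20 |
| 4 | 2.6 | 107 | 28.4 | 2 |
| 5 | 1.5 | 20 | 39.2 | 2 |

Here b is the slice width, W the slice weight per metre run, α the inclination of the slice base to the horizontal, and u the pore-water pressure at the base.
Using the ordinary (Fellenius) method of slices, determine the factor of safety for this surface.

Ordinary method of slices: FS = Σ[c'·Δl_i + (W_i cosα_i − u_i·Δl_i)·tanφ'] / Σ W_i sinα_i, with Δl_i = b_i / cosα_i.
Slice 1: Δl = 3.0/cos(-5.3°) = 3.013 m; N'_1 = 144·cos(-5.3°) − 23·3.013 = 74.1; c'Δl = 52.12; W sinα = -13.3
Slice 2: Δl = 2.1/cos5.9° = 2.111 m; N'_2 = 151·cos5.9° − 38·2.111 = 70.0; c'Δl = 36.52; W sinα = 15.5
Slice 3: Δl = 2.5/cos16.2° = 2.603 m; N'_3 = 156·cos16.2° − 20·2.603 = 97.7; c'Δl = 45.04; W sinα = 43.5
Slice 4: Δl = 2.6/cos28.4° = 2.956 m; N'_4 = 107·cos28.4° − 2·2.956 = 88.2; c'Δl = 51.13; W sinα = 50.9
Slice 5: Δl = 1.5/cos39.2° = 1.936 m; N'_5 = 20·cos39.2° − 2·1.936 = 11.6; c'Δl = 33.49; W sinα = 12.6
Σc'Δl = 218.3 kN/m; ΣN' = 341.6 kN/m; ΣW sinα = 109.3 kN/m
Resisting = 218.3 + 341.6·tan26.3° = 218.3 + 168.8 = 387.2 kN/m
FS = 387.2 / 109.3 = 3.543

FS = 3.54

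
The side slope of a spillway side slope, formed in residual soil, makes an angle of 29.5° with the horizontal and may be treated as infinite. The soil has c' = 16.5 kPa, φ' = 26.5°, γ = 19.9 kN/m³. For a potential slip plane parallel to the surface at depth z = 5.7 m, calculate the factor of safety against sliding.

FS = 1.22

For an infinite slope with a slip plane parallel to the surface (no pore pressure): FS = [c' + γz cos²β tanφ'] / [γz sinβ cosβ].
γz = 19.9·5.7 = 113.43 kN/m²
Numerator = 16.5 + 113.43·cos²29.5°·tan26.5° = 16.5 + 113.43·0.7575·0.4986 = 59.341 kPa
Denominator = 113.43·sin29.5°·cos29.5° = 113.43·0.4924·0.8704 = 48.614 kPa
FS = 59.341 / 48.614 = 1.221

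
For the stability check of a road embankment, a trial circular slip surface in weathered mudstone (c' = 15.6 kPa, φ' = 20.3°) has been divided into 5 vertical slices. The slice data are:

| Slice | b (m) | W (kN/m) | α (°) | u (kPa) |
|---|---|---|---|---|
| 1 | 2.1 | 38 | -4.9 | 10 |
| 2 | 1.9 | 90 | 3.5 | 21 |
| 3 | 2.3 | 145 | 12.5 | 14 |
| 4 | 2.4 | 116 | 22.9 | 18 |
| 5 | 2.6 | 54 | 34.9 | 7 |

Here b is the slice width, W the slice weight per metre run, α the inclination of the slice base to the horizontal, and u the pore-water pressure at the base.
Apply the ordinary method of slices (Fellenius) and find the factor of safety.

FS = 2.60

Ordinary method of slices: FS = Σ[c'·Δl_i + (W_i cosα_i − u_i·Δl_i)·tanφ'] / Σ W_i sinα_i, with Δl_i = b_i / cosα_i.
Slice 1: Δl = 2.1/cos(-4.9°) = 2.108 m; N'_1 = 38·cos(-4.9°) − 10·2.108 = 16.8; c'Δl = 32.88; W sinα = -3.2
Slice 2: Δl = 1.9/cos3.5° = 1.904 m; N'_2 = 90·cos3.5° − 21·1.904 = 49.9; c'Δl = 29.70; W sinα = 5.5
Slice 3: Δl = 2.3/cos12.5° = 2.356 m; N'_3 = 145·cos12.5° − 14·2.356 = 108.6; c'Δl = 36.75; W sinα = 31.4
Slice 4: Δl = 2.4/cos22.9° = 2.605 m; N'_4 = 116·cos22.9° − 18·2.605 = 60.0; c'Δl = 40.64; W sinα = 45.1
Slice 5: Δl = 2.6/cos34.9° = 3.170 m; N'_5 = 54·cos34.9° − 7·3.170 = 22.1; c'Δl = 49.45; W sinα = 30.9
Σc'Δl = 189.4 kN/m; ΣN' = 257.3 kN/m; ΣW sinα = 109.7 kN/m
Resisting = 189.4 + 257.3·tan20.3° = 189.4 + 95.2 = 284.6 kN/m
FS = 284.6 / 109.7 = 2.595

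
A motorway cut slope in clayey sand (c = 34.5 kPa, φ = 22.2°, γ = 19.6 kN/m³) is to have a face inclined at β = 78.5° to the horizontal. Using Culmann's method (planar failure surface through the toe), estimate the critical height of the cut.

H_c = 14.35 m

Culmann's analysis gives the critical failure plane at α_cr = (β + φ)/2 = (78.5 + 22.2)/2 = 50.4°, and the critical height
H_c = (4c/γ) · sinβ cosφ / [1 − cos(β − φ)]
    = (4·34.5/19.6) · sin78.5°·cos22.2° / [1 − cos(56.3°)]
    = 7.041 · 0.9799·0.9259 / [1 − 0.5548]
    = 7.041 · 0.9073 / 0.4452
    = 14.35 m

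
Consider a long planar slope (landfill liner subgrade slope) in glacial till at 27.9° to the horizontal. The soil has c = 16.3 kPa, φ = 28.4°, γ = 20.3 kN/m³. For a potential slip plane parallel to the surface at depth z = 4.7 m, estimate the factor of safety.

FS = 1.43

For an infinite slope with a slip plane parallel to the surface (no pore pressure): FS = [c + γz cos²β tanφ] / [γz sinβ cosβ].
γz = 20.3·4.7 = 95.41 kN/m²
Numerator = 16.3 + 95.41·cos²27.9°·tan28.4° = 16.3 + 95.41·0.7810·0.5407 = 56.592 kPa
Denominator = 95.41·sin27.9°·cos27.9° = 95.41·0.4679·0.8838 = 39.456 kPa
FS = 56.592 / 39.456 = 1.434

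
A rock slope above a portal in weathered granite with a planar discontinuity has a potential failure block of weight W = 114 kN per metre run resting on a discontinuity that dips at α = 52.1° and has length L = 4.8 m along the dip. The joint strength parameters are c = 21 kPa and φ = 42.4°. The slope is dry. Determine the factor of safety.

FS = 1.83

Resolving the block weight along and normal to the plane and applying the Mohr–Coulomb strength on the joint:
N' = W cosα = 114·cos52.1° = 70.0 kN/m
Driving force T = W sinα = 114·sin52.1° = 90.0 kN/m
Resisting force R = c·L + N'·tanφ = 21·4.8 + 70.0·tan42.4° = 100.8 + 63.9 = 164.7 kN/m
FS = R / T = 164.7 / 90.0 = 1.831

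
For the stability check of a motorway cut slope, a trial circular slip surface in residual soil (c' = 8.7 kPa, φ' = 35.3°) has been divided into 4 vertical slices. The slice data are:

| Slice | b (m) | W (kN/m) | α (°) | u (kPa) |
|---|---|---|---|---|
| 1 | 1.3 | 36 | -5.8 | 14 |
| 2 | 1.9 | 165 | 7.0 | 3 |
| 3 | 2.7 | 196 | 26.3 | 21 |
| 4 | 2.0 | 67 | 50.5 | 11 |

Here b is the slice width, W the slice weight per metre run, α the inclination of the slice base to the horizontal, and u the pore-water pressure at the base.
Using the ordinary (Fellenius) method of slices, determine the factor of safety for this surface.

FS = 1.88

Ordinary method of slices: FS = Σ[c'·Δl_i + (W_i cosα_i − u_i·Δl_i)·tanφ'] / Σ W_i sinα_i, with Δl_i = b_i / cosα_i.
Slice 1: Δl = 1.3/cos(-5.8°) = 1.307 m; N'_1 = 36·cos(-5.8°) − 14·1.307 = 17.5; c'Δl = 11.37; W sinα = -3.6
Slice 2: Δl = 1.9/cos7.0° = 1.914 m; N'_2 = 165·cos7.0° − 3·1.914 = 158.0; c'Δl = 16.65; W sinα = 20.1
Slice 3: Δl = 2.7/cos26.3° = 3.012 m; N'_3 = 196·cos26.3° − 21·3.012 = 112.5; c'Δl = 26.20; W sinα = 86.8
Slice 4: Δl = 2.0/cos50.5° = 3.144 m; N'_4 = 67·cos50.5° − 11·3.144 = 8.0; c'Δl = 27.36; W sinα = 51.7
Σc'Δl = 81.6 kN/m; ΣN' = 296.0 kN/m; ΣW sinα = 155.0 kN/m
Resisting = 81.6 + 296.0·tan35.3° = 81.6 + 209.6 = 291.2 kN/m
FS = 291.2 / 155.0 = 1.879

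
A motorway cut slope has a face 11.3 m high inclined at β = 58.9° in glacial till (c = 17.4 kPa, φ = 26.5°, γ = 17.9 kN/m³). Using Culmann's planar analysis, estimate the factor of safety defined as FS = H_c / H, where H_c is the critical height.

FS = 1.69

H_c = (4c/γ) · sinβ cosφ / [1 − cos(β − φ)]
    = (4·17.4/17.9) · sin58.9°·cos26.5° / [1 − cos32.4°]
    = 3.888 · 0.7663 / 0.1557 = 19.14 m
FS = H_c / H = 19.14 / 11.3 = 1.694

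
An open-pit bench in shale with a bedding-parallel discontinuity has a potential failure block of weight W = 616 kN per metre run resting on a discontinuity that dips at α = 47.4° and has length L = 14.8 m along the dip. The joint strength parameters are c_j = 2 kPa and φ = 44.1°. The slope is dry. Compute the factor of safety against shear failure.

Resolving the block weight along and normal to the plane and applying the Mohr–Coulomb strength on the joint:
N' = W cosα = 616·cos47.4° = 417.0 kN/m
Driving force T = W sinα = 616·sin47.4° = 453.4 kN/m
Resisting force R = c_j·L + N'·tanφ = 2·14.8 + 417.0·tan44.1° = 29.6 + 404.1 = 433.7 kN/m
FS = R / T = 433.7 / 453.4 = 0.956

FS = 0.96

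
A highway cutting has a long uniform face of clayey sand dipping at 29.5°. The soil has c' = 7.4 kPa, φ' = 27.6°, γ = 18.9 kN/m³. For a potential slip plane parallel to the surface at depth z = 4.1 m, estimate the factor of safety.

FS = 1.15

For an infinite slope with a slip plane parallel to the surface (no pore pressure): FS = [c' + γz cos²β tanφ'] / [γz sinβ cosβ].
γz = 18.9·4.1 = 77.49 kN/m²
Numerator = 7.4 + 77.49·cos²29.5°·tan27.6° = 7.4 + 77.49·0.7575·0.5228 = 38.088 kPa
Denominator = 77.49·sin29.5°·cos29.5° = 77.49·0.4924·0.8704 = 33.211 kPa
FS = 38.088 / 33.211 = 1.147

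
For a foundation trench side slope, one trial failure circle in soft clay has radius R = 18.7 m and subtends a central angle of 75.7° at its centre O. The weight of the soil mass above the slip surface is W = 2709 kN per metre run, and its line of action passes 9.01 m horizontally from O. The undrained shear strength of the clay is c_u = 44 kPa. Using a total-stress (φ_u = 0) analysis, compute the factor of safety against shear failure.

Taking moments about the centre O, the resisting moment is provided by the undrained shear strength acting along the arc:
Arc length L_a = R·θ = 18.7·(75.7°·π/180) = 18.7·1.3212 = 24.71 m
M_R = c_u·L_a·R = 44·24.71·18.7 = 20328.7 kN·m/m
M_D = W·d = 2709·9.01 = 24408.1 kN·m/m
FS = M_R / M_D = 20328.7 / 24408.1 = 0.833

FS = 0.83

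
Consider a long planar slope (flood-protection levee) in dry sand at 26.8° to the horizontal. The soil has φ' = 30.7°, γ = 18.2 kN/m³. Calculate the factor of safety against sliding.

FS = 1.18

For a dry cohesionless infinite slope the factor of safety is FS = tanφ' / tanβ.
FS = tan30.7° / tan26.8° = 0.5938 / 0.5051 = 1.175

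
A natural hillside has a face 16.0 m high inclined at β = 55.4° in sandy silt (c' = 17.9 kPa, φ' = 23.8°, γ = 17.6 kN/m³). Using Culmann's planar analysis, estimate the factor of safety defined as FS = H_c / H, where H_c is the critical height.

H_c = (4c'/γ) · sinβ cosφ' / [1 − cos(β − φ')]
    = (4·17.9/17.6) · sin55.4°·cos23.8° / [1 − cos31.6°]
    = 4.068 · 0.7531 / 0.1483 = 20.66 m
FS = H_c / H = 20.66 / 16.0 = 1.291

FS = 1.29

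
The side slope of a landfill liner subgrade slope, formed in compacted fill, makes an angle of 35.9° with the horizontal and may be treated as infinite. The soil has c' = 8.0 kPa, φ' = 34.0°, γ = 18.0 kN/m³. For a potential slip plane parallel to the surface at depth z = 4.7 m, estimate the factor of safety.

FS = 1.13

For an infinite slope with a slip plane parallel to the surface (no pore pressure): FS = [c' + γz cos²β tanφ'] / [γz sinβ cosβ].
γz = 18.0·4.7 = 84.60 kN/m²
Numerator = 8.0 + 84.60·cos²35.9°·tan34.0° = 8.0 + 84.60·0.6562·0.6745 = 45.443 kPa
Denominator = 84.60·sin35.9°·cos35.9° = 84.60·0.5864·0.8100 = 40.184 kPa
FS = 45.443 / 40.184 = 1.131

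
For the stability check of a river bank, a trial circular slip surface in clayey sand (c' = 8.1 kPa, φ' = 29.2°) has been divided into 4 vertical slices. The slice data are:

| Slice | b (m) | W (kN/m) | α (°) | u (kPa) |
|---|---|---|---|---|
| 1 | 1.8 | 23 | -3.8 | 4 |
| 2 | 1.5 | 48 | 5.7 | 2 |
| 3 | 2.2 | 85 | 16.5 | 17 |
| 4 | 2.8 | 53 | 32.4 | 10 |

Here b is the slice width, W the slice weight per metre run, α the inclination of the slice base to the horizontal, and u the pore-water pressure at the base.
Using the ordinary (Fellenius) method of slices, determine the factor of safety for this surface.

Ordinary method of slices: FS = Σ[c'·Δl_i + (W_i cosα_i − u_i·Δl_i)·tanφ'] / Σ W_i sinα_i, with Δl_i = b_i / cosα_i.
Slice 1: Δl = 1.8/cos(-3.8°) = 1.804 m; N'_1 = 23·cos(-3.8°) − 4·1.804 = 15.7; c'Δl = 14.61; W sinα = -1.5
Slice 2: Δl = 1.5/cos5.7° = 1.507 m; N'_2 = 48·cos5.7° − 2·1.507 = 44.7; c'Δl = 12.21; W sinα = 4.8
Slice 3: Δl = 2.2/cos16.5° = 2.294 m; N'_3 = 85·cos16.5° − 17·2.294 = 42.5; c'Δl = 18.59; W sinα = 24.1
Slice 4: Δl = 2.8/cos32.4° = 3.316 m; N'_4 = 53·cos32.4° − 10·3.316 = 11.6; c'Δl = 26.86; W sinα = 28.4
Σc'Δl = 72.3 kN/m; ΣN' = 114.6 kN/m; ΣW sinα = 55.8 kN/m
Resisting = 72.3 + 114.6·tan29.2° = 72.3 + 64.0 = 136.3 kN/m
FS = 136.3 / 55.8 = 2.443

FS = 2.44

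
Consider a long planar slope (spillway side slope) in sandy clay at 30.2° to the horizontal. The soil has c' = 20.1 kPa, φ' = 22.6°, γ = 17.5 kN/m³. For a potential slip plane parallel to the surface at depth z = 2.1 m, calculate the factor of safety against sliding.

For an infinite slope with a slip plane parallel to the surface (no pore pressure): FS = [c' + γz cos²β tanφ'] / [γz sinβ cosβ].
γz = 17.5·2.1 = 36.75 kN/m²
Numerator = 20.1 + 36.75·cos²30.2°·tan22.6° = 20.1 + 36.75·0.7470·0.4163 = 31.527 kPa
Denominator = 36.75·sin30.2°·cos30.2° = 36.75·0.5030·0.8643 = 15.977 kPa
FS = 31.527 / 15.977 = 1.973

FS = 1.97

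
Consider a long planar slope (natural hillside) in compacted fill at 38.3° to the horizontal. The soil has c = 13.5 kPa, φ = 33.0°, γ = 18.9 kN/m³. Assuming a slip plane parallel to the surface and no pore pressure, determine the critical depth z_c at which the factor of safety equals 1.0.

z_c = 8.26 m

Setting FS = 1.00 in FS = [c + γz cos²β tanφ] / [γz sinβ cosβ] and solving for z:
z = c / [γ cosβ (FS·sinβ − cosβ·tanφ)]
  = 13.5 / [18.9·cos38.3°·(1.00·sin38.3° − cos38.3°·tan33.0°)]
  = 13.5 / [18.9·0.7848·(1.00·0.6198 − 0.7848·0.6494)]
  = 13.5 / 1.6336 = 8.264 m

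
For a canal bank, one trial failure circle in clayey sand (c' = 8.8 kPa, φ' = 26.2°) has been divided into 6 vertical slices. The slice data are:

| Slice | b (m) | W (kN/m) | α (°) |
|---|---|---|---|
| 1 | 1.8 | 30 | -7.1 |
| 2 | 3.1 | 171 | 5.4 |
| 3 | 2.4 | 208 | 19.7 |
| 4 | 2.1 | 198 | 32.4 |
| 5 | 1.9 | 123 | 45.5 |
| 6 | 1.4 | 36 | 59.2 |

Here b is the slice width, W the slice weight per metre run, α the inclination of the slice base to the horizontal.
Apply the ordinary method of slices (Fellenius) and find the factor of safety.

FS = 1.51

Ordinary method of slices: FS = Σ[c'·Δl_i + (W_i cosα_i)·tanφ'] / Σ W_i sinα_i, with Δl_i = b_i / cosα_i.
Slice 1: Δl = 1.8/cos(-7.1°) = 1.814 m; N'_1 = 30·cos(-7.1°) = 29.8; c'Δl = 15.96; W sinα = -3.7
Slice 2: Δl = 3.1/cos5.4° = 3.114 m; N'_2 = 171·cos5.4° = 170.2; c'Δl = 27.40; W sinα = 16.1
Slice 3: Δl = 2.4/cos19.7° = 2.549 m; N'_3 = 208·cos19.7° = 195.8; c'Δl = 22.43; W sinα = 70.1
Slice 4: Δl = 2.1/cos32.4° = 2.487 m; N'_4 = 198·cos32.4° = 167.2; c'Δl = 21.89; W sinα = 106.1
Slice 5: Δl = 1.9/cos45.5° = 2.711 m; N'_5 = 123·cos45.5° = 86.2; c'Δl = 23.85; W sinα = 87.7
Slice 6: Δl = 1.4/cos59.2° = 2.734 m; N'_6 = 36·cos59.2° = 18.4; c'Δl = 24.06; W sinα = 30.9
Σc'Δl = 135.6 kN/m; ΣN' = 667.7 kN/m; ΣW sinα = 307.2 kN/m
Resisting = 135.6 + 667.7·tan26.2° = 135.6 + 328.5 = 464.1 kN/m
FS = 464.1 / 307.2 = 1.511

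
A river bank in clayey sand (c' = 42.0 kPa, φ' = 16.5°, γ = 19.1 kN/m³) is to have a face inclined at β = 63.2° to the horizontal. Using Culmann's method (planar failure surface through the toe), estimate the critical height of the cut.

H_c = 23.96 m

Culmann's analysis gives the critical failure plane at α_cr = (β + φ')/2 = (63.2 + 16.5)/2 = 39.9°, and the critical height
H_c = (4c'/γ) · sinβ cosφ' / [1 − cos(β − φ')]
    = (4·42.0/19.1) · sin63.2°·cos16.5° / [1 − cos(46.7°)]
    = 8.796 · 0.8926·0.9588 / [1 − 0.6858]
    = 8.796 · 0.8558 / 0.3142
    = 23.96 m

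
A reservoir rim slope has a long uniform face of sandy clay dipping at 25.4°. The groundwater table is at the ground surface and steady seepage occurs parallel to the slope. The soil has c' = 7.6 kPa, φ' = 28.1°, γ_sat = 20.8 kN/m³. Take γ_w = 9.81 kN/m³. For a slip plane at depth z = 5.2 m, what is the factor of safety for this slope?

FS = 0.78

With seepage parallel to the slope and the water table at the surface, the effective normal stress on the slip plane uses the buoyant unit weight γ' = γ_sat − γ_w while the driving shear stress uses γ_sat:
FS = [c' + γ' z cos²β tanφ'] / [γ_sat z sinβ cosβ]
γ' = 20.8 − 9.81 = 10.99 kN/m³
Numerator = 7.6 + 10.99·5.2·cos²25.4°·tan28.1° = 7.6 + 10.99·5.2·0.8160·0.5340 = 32.500 kPa
Denominator = 20.8·5.2·sin25.4°·cos25.4° = 20.8·5.2·0.4289·0.9033 = 41.909 kPa
FS = 32.500 / 41.909 = 0.775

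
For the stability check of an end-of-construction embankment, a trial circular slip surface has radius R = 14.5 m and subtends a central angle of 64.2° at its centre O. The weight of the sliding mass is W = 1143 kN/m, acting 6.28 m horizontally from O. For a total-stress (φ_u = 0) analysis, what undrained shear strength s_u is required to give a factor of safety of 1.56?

FS = s_u·L_a·R / (W·d), so s_u = FS·W·d / (L_a·R).
Arc length L_a = R·θ = 14.5·(64.2°·π/180) = 14.5·1.1205 = 16.25 m
s_u = 1.56·1143·6.28 / (16.25·14.5) = 11197.7 / 235.59 = 47.53 kPa

s_u = 47.5 kPa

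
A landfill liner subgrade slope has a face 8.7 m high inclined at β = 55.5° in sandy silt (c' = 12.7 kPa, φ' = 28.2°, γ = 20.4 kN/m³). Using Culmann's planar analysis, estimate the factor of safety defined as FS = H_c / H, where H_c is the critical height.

H_c = (4c'/γ) · sinβ cosφ' / [1 − cos(β − φ')]
    = (4·12.7/20.4) · sin55.5°·cos28.2° / [1 − cos27.3°]
    = 2.490 · 0.7263 / 0.1114 = 16.24 m
FS = H_c / H = 16.24 / 8.7 = 1.866

FS = 1.87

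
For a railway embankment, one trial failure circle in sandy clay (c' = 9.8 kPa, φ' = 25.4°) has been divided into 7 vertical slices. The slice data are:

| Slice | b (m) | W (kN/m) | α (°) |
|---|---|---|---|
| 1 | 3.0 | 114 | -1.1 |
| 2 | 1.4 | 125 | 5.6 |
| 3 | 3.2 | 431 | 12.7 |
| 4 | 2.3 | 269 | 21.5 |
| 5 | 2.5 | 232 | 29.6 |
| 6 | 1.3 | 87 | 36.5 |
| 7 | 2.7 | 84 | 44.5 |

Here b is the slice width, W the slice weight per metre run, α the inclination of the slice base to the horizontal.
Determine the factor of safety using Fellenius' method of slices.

Ordinary method of slices: FS = Σ[c'·Δl_i + (W_i cosα_i)·tanφ'] / Σ W_i sinα_i, with Δl_i = b_i / cosα_i.
Slice 1: Δl = 3.0/cos(-1.1°) = 3.001 m; N'_1 = 114·cos(-1.1°) = 114.0; c'Δl = 29.41; W sinα = -2.2
Slice 2: Δl = 1.4/cos5.6° = 1.407 m; N'_2 = 125·cos5.6° = 124.4; c'Δl = 13.79; W sinα = 12.2
Slice 3: Δl = 3.2/cos12.7° = 3.280 m; N'_3 = 431·cos12.7° = 420.5; c'Δl = 32.15; W sinα = 94.8
Slice 4: Δl = 2.3/cos21.5° = 2.472 m; N'_4 = 269·cos21.5° = 250.3; c'Δl = 24.23; W sinα = 98.6
Slice 5: Δl = 2.5/cos29.6° = 2.875 m; N'_5 = 232·cos29.6° = 201.7; c'Δl = 28.18; W sinα = 114.6
Slice 6: Δl = 1.3/cos36.5° = 1.617 m; N'_6 = 87·cos36.5° = 69.9; c'Δl = 15.85; W sinα = 51.7
Slice 7: Δl = 2.7/cos44.5° = 3.785 m; N'_7 = 84·cos44.5° = 59.9; c'Δl = 37.10; W sinα = 58.9
Σc'Δl = 180.7 kN/m; ΣN' = 1240.7 kN/m; ΣW sinα = 428.6 kN/m
Resisting = 180.7 + 1240.7·tan25.4° = 180.7 + 589.1 = 769.8 kN/m
FS = 769.8 / 428.6 = 1.796

FS = 1.80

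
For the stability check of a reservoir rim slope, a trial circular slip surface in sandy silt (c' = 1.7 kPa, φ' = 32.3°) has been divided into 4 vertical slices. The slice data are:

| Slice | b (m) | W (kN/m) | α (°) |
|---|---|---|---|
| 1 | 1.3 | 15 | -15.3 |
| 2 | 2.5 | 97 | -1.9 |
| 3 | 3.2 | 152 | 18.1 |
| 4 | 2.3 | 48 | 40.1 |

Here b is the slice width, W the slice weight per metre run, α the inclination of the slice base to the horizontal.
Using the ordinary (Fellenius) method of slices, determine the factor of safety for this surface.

FS = 2.85

Ordinary method of slices: FS = Σ[c'·Δl_i + (W_i cosα_i)·tanφ'] / Σ W_i sinα_i, with Δl_i = b_i / cosα_i.
Slice 1: Δl = 1.3/cos(-15.3°) = 1.348 m; N'_1 = 15·cos(-15.3°) = 14.5; c'Δl = 2.29; W sinα = -4.0
Slice 2: Δl = 2.5/cos(-1.9°) = 2.501 m; N'_2 = 97·cos(-1.9°) = 96.9; c'Δl = 4.25; W sinα = -3.2
Slice 3: Δl = 3.2/cos18.1° = 3.367 m; N'_3 = 152·cos18.1° = 144.5; c'Δl = 5.72; W sinα = 47.2
Slice 4: Δl = 2.3/cos40.1° = 3.007 m; N'_4 = 48·cos40.1° = 36.7; c'Δl = 5.11; W sinα = 30.9
Σc'Δl = 17.4 kN/m; ΣN' = 292.6 kN/m; ΣW sinα = 71.0 kN/m
Resisting = 17.4 + 292.6·tan32.3° = 17.4 + 185.0 = 202.4 kN/m
FS = 202.4 / 71.0 = 2.851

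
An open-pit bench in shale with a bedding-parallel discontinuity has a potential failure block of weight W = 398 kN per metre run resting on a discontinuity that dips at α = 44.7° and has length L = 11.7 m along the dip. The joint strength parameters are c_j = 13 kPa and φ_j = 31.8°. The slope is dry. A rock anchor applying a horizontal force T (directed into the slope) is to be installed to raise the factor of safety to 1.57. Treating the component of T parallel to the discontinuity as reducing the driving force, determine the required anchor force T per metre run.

Resolving forces along and normal to the sliding plane, with the horizontal anchor force T adding T·sinα to the effective normal force and T·cosα acting up the plane against the driving force:
FS = [c_jL + (W cosα + T sinα) tanφ_j] / [W sinα − T cosα]
Without the anchor: N' = 282.9 kN/m, driving T_d = 280.0 kN/m, resisting R = 13·11.7 + 282.9·tan31.8° = 327.5 kN/m, FS = 1.17.
Setting FS = 1.57 and solving for T:
1.57·(280.0 − T cos44.7°) = 327.5 + T sin44.7°·tan31.8°
T·(sin44.7°·tan31.8° + 1.57·cos44.7°) = 1.57·280.0 − 327.5
T·(0.7034·0.6200 + 1.57·0.7108) = 439.5 − 327.5 = 112.0
T·1.5521 = 112.0
T = 72.2 kN/m

T = 72 kN/m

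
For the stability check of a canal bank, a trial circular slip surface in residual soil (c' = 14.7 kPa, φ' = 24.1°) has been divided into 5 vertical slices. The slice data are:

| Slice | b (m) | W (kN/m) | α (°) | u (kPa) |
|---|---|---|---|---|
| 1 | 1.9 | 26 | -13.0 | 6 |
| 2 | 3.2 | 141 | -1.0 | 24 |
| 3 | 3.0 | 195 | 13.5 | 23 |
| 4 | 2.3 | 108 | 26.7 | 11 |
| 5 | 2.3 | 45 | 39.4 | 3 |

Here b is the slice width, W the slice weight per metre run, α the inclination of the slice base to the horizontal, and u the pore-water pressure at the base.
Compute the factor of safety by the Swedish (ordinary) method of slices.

FS = 2.91

Ordinary method of slices: FS = Σ[c'·Δl_i + (W_i cosα_i − u_i·Δl_i)·tanφ'] / Σ W_i sinα_i, with Δl_i = b_i / cosα_i.
Slice 1: Δl = 1.9/cos(-13.0°) = 1.950 m; N'_1 = 26·cos(-13.0°) − 6·1.950 = 13.6; c'Δl = 28.66; W sinα = -5.8
Slice 2: Δl = 3.2/cos(-1.0°) = 3.200 m; N'_2 = 141·cos(-1.0°) − 24·3.200 = 64.2; c'Δl = 47.05; W sinα = -2.5
Slice 3: Δl = 3.0/cos13.5° = 3.085 m; N'_3 = 195·cos13.5° − 23·3.085 = 118.7; c'Δl = 45.35; W sinα = 45.5
Slice 4: Δl = 2.3/cos26.7° = 2.575 m; N'_4 = 108·cos26.7° − 11·2.575 = 68.2; c'Δl = 37.85; W sinα = 48.5
Slice 5: Δl = 2.3/cos39.4° = 2.976 m; N'_5 = 45·cos39.4° − 3·2.976 = 25.8; c'Δl = 43.75; W sinα = 28.6
Σc'Δl = 202.7 kN/m; ΣN' = 290.5 kN/m; ΣW sinα = 114.3 kN/m
Resisting = 202.7 + 290.5·tan24.1° = 202.7 + 129.9 = 332.6 kN/m
FS = 332.6 / 114.3 = 2.910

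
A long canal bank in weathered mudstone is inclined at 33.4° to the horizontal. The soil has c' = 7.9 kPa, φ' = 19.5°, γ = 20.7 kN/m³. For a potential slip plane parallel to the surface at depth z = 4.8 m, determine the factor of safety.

FS = 0.71

For an infinite slope with a slip plane parallel to the surface (no pore pressure): FS = [c' + γz cos²β tanφ'] / [γz sinβ cosβ].
γz = 20.7·4.8 = 99.36 kN/m²
Numerator = 7.9 + 99.36·cos²33.4°·tan19.5° = 7.9 + 99.36·0.6970·0.3541 = 32.423 kPa
Denominator = 99.36·sin33.4°·cos33.4° = 99.36·0.5505·0.8348 = 45.663 kPa
FS = 32.423 / 45.663 = 0.710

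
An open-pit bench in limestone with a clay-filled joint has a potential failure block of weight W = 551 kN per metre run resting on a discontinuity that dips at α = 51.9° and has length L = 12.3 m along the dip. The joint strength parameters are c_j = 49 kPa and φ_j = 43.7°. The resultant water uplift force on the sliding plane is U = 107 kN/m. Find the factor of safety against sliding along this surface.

Resolving the block weight along and normal to the plane and applying the Mohr–Coulomb strength on the joint:
N' = W cosα − U = 551·cos51.9° − 107 = 233.0 kN/m
Driving force T = W sinα = 551·sin51.9° = 433.6 kN/m
Resisting force R = c_j·L + N'·tanφ_j = 49·12.3 + 233.0·tan43.7° = 602.7 + 222.6 = 825.3 kN/m
FS = R / T = 825.3 / 433.6 = 1.903

FS = 1.90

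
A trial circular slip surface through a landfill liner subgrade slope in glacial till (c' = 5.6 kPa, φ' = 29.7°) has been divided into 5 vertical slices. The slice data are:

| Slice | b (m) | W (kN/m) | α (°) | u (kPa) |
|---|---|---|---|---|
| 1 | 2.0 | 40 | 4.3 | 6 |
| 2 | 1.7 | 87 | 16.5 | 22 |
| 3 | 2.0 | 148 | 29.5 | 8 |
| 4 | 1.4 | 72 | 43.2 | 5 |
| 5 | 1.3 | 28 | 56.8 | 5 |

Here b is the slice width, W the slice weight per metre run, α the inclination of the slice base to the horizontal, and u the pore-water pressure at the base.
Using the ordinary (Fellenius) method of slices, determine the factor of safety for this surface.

FS = 1.09

Ordinary method of slices: FS = Σ[c'·Δl_i + (W_i cosα_i − u_i·Δl_i)·tanφ'] / Σ W_i sinα_i, with Δl_i = b_i / cosα_i.
Slice 1: Δl = 2.0/cos4.3° = 2.006 m; N'_1 = 40·cos4.3° − 6·2.006 = 27.9; c'Δl = 11.23; W sinα = 3.0
Slice 2: Δl = 1.7/cos16.5° = 1.773 m; N'_2 = 87·cos16.5° − 22·1.773 = 44.4; c'Δl = 9.93; W sinα = 24.7
Slice 3: Δl = 2.0/cos29.5° = 2.298 m; N'_3 = 148·cos29.5° − 8·2.298 = 110.4; c'Δl = 12.87; W sinα = 72.9
Slice 4: Δl = 1.4/cos43.2° = 1.921 m; N'_4 = 72·cos43.2° − 5·1.921 = 42.9; c'Δl = 10.75; W sinα = 49.3
Slice 5: Δl = 1.3/cos56.8° = 2.374 m; N'_5 = 28·cos56.8° − 5·2.374 = 3.5; c'Δl = 13.30; W sinα = 23.4
Σc'Δl = 58.1 kN/m; ΣN' = 229.0 kN/m; ΣW sinα = 173.3 kN/m
Resisting = 58.1 + 229.0·tan29.7° = 58.1 + 130.6 = 188.7 kN/m
FS = 188.7 / 173.3 = 1.089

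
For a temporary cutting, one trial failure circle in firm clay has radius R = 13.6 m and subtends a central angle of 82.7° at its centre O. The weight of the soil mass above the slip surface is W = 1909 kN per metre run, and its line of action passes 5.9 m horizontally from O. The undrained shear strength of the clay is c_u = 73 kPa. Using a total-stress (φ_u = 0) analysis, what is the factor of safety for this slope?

Taking moments about the centre O, the resisting moment is provided by the undrained shear strength acting along the arc:
Arc length L_a = R·θ = 13.6·(82.7°·π/180) = 13.6·1.4434 = 19.63 m
M_R = c_u·L_a·R = 73·19.63·13.6 = 19488.7 kN·m/m
M_D = W·d = 1909·5.9 = 11263.1 kN·m/m
FS = M_R / M_D = 19488.7 / 11263.1 = 1.730

FS = 1.73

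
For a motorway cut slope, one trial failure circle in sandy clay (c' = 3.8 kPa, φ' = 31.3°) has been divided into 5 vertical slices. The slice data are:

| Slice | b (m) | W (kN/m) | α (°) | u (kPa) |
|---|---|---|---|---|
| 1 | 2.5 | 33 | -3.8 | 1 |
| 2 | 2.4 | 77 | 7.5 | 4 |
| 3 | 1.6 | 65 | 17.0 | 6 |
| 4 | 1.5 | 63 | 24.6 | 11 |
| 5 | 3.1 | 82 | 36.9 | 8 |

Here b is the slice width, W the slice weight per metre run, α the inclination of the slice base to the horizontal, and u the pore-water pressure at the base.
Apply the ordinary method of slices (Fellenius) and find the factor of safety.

FS = 1.77

Ordinary method of slices: FS = Σ[c'·Δl_i + (W_i cosα_i − u_i·Δl_i)·tanφ'] / Σ W_i sinα_i, with Δl_i = b_i / cosα_i.
Slice 1: Δl = 2.5/cos(-3.8°) = 2.506 m; N'_1 = 33·cos(-3.8°) − 1·2.506 = 30.4; c'Δl = 9.52; W sinα = -2.2
Slice 2: Δl = 2.4/cos7.5° = 2.421 m; N'_2 = 77·cos7.5° − 4·2.421 = 66.7; c'Δl = 9.20; W sinα = 10.1
Slice 3: Δl = 1.6/cos17.0° = 1.673 m; N'_3 = 65·cos17.0° − 6·1.673 = 52.1; c'Δl = 6.36; W sinα = 19.0
Slice 4: Δl = 1.5/cos24.6° = 1.650 m; N'_4 = 63·cos24.6° − 11·1.650 = 39.1; c'Δl = 6.27; W sinα = 26.2
Slice 5: Δl = 3.1/cos36.9° = 3.877 m; N'_5 = 82·cos36.9° − 8·3.877 = 34.6; c'Δl = 14.73; W sinα = 49.2
Σc'Δl = 46.1 kN/m; ΣN' = 222.9 kN/m; ΣW sinα = 102.3 kN/m
Resisting = 46.1 + 222.9·tan31.3° = 46.1 + 135.5 = 181.6 kN/m
FS = 181.6 / 102.3 = 1.775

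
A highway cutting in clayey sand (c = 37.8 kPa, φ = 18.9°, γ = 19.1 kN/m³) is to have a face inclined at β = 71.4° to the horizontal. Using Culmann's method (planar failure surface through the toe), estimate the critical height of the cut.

H_c = 18.14 m

Culmann's analysis gives the critical failure plane at α_cr = (β + φ)/2 = (71.4 + 18.9)/2 = 45.2°, and the critical height
H_c = (4c/γ) · sinβ cosφ / [1 − cos(β − φ)]
    = (4·37.8/19.1) · sin71.4°·cos18.9° / [1 − cos(52.5°)]
    = 7.916 · 0.9478·0.9461 / [1 − 0.6088]
    = 7.916 · 0.8967 / 0.3912
    = 18.14 m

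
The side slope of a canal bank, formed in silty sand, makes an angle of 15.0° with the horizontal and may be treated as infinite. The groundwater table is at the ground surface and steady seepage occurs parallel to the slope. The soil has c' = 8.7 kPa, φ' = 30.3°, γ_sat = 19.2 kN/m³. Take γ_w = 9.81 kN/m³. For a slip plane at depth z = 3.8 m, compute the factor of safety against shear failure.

FS = 1.54

With seepage parallel to the slope and the water table at the surface, the effective normal stress on the slip plane uses the buoyant unit weight γ' = γ_sat − γ_w while the driving shear stress uses γ_sat:
FS = [c' + γ' z cos²β tanφ'] / [γ_sat z sinβ cosβ]
γ' = 19.2 − 9.81 = 9.39 kN/m³
Numerator = 8.7 + 9.39·3.8·cos²15.0°·tan30.3° = 8.7 + 9.39·3.8·0.9330·0.5844 = 28.154 kPa
Denominator = 19.2·3.8·sin15.0°·cos15.0° = 19.2·3.8·0.2588·0.9659 = 18.240 kPa
FS = 28.154 / 18.240 = 1.544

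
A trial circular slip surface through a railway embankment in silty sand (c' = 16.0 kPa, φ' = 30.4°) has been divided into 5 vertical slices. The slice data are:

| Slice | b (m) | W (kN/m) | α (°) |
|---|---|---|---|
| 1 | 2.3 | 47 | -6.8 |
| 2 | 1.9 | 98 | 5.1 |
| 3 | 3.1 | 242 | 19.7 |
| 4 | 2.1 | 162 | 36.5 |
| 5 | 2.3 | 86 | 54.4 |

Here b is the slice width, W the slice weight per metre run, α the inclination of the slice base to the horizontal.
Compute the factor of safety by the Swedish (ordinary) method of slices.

Ordinary method of slices: FS = Σ[c'·Δl_i + (W_i cosα_i)·tanφ'] / Σ W_i sinα_i, with Δl_i = b_i / cosα_i.
Slice 1: Δl = 2.3/cos(-6.8°) = 2.316 m; N'_1 = 47·cos(-6.8°) = 46.7; c'Δl = 37.06; W sinα = -5.6
Slice 2: Δl = 1.9/cos5.1° = 1.908 m; N'_2 = 98·cos5.1° = 97.6; c'Δl = 30.52; W sinα = 8.7
Slice 3: Δl = 3.1/cos19.7° = 3.293 m; N'_3 = 242·cos19.7° = 227.8; c'Δl = 52.68; W sinα = 81.6
Slice 4: Δl = 2.1/cos36.5° = 2.612 m; N'_4 = 162·cos36.5° = 130.2; c'Δl = 41.80; W sinα = 96.4
Slice 5: Δl = 2.3/cos54.4° = 3.951 m; N'_5 = 86·cos54.4° = 50.1; c'Δl = 63.22; W sinα = 69.9
Σc'Δl = 225.3 kN/m; ΣN' = 552.4 kN/m; ΣW sinα = 251.0 kN/m
Resisting = 225.3 + 552.4·tan30.4° = 225.3 + 324.1 = 549.4 kN/m
FS = 549.4 / 251.0 = 2.189

FS = 2.19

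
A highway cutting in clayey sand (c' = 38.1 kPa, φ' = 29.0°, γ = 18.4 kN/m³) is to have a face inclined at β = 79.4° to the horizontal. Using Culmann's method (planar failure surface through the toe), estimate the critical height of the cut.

H_c = 19.64 m

Culmann's analysis gives the critical failure plane at α_cr = (β + φ')/2 = (79.4 + 29.0)/2 = 54.2°, and the critical height
H_c = (4c'/γ) · sinβ cosφ' / [1 − cos(β − φ')]
    = (4·38.1/18.4) · sin79.4°·cos29.0° / [1 − cos(50.4°)]
    = 8.283 · 0.9829·0.8746 / [1 − 0.6374]
    = 8.283 · 0.8597 / 0.3626
    = 19.64 m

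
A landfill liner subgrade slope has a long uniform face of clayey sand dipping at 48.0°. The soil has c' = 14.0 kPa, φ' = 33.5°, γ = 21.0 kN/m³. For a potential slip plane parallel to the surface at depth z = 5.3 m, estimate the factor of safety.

FS = 0.85

For an infinite slope with a slip plane parallel to the surface (no pore pressure): FS = [c' + γz cos²β tanφ'] / [γz sinβ cosβ].
γz = 21.0·5.3 = 111.30 kN/m²
Numerator = 14.0 + 111.30·cos²48.0°·tan33.5° = 14.0 + 111.30·0.4477·0.6619 = 46.984 kPa
Denominator = 111.30·sin48.0°·cos48.0° = 111.30·0.7431·0.6691 = 55.345 kPa
FS = 46.984 / 55.345 = 0.849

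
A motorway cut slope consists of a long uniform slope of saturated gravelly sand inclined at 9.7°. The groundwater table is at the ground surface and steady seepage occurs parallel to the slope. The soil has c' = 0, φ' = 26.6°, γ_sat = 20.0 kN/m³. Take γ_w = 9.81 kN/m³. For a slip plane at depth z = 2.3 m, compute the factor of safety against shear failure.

FS = 1.49

With seepage parallel to the slope and the water table at the surface, the effective normal stress on the slip plane uses the buoyant unit weight γ' = γ_sat − γ_w while the driving shear stress uses γ_sat:
FS = [c' + γ' z cos²β tanφ'] / [γ_sat z sinβ cosβ]
(For c' = 0 this reduces to FS = (γ'/γ_sat)·tanφ'/tanβ.)
γ' = 20.0 − 9.81 = 10.19 kN/m³
Numerator = 0.0 + 10.19·2.3·cos²9.7°·tan26.6° = 0.0 + 10.19·2.3·0.9716·0.5008 = 11.403 kPa
Denominator = 20.0·2.3·sin9.7°·cos9.7° = 20.0·2.3·0.1685·0.9857 = 7.640 kPa
FS = 11.403 / 7.640 = 1.493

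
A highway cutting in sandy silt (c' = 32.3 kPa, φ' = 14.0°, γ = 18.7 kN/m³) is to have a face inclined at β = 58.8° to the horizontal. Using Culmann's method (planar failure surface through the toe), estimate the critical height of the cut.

Culmann's analysis gives the critical failure plane at α_cr = (β + φ')/2 = (58.8 + 14.0)/2 = 36.4°, and the critical height
H_c = (4c'/γ) · sinβ cosφ' / [1 − cos(β − φ')]
    = (4·32.3/18.7) · sin58.8°·cos14.0° / [1 − cos(44.8°)]
    = 6.909 · 0.8554·0.9703 / [1 − 0.7096]
    = 6.909 · 0.8300 / 0.2904
    = 19.74 m

H_c = 19.74 m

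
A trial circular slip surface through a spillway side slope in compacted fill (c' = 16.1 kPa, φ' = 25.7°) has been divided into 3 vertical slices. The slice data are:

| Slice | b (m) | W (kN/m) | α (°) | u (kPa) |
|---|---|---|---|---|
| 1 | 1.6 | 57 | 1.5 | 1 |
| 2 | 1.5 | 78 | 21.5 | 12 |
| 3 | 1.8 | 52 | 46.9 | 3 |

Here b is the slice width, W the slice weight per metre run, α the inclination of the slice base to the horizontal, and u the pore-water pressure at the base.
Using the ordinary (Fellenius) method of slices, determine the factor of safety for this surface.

FS = 2.35

Ordinary method of slices: FS = Σ[c'·Δl_i + (W_i cosα_i − u_i·Δl_i)·tanφ'] / Σ W_i sinα_i, with Δl_i = b_i / cosα_i.
Slice 1: Δl = 1.6/cos1.5° = 1.601 m; N'_1 = 57·cos1.5° − 1·1.601 = 55.4; c'Δl = 25.77; W sinα = 1.5
Slice 2: Δl = 1.5/cos21.5° = 1.612 m; N'_2 = 78·cos21.5° − 12·1.612 = 53.2; c'Δl = 25.96; W sinα = 28.6
Slice 3: Δl = 1.8/cos46.9° = 2.634 m; N'_3 = 52·cos46.9° − 3·2.634 = 27.6; c'Δl = 42.41; W sinα = 38.0
Σc'Δl = 94.1 kN/m; ΣN' = 136.2 kN/m; ΣW sinα = 68.0 kN/m
Resisting = 94.1 + 136.2·tan25.7° = 94.1 + 65.6 = 159.7 kN/m
FS = 159.7 / 68.0 = 2.347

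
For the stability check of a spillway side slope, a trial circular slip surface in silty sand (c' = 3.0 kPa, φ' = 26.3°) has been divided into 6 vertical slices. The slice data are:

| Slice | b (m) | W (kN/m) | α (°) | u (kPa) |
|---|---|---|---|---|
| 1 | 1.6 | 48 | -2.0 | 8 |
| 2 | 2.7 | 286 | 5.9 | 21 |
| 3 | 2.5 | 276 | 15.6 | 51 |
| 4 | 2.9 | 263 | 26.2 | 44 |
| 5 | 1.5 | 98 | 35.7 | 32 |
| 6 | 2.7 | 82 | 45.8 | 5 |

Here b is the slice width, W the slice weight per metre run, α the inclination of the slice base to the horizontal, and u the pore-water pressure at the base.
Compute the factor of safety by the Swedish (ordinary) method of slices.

FS = 0.95

Ordinary method of slices: FS = Σ[c'·Δl_i + (W_i cosα_i − u_i·Δl_i)·tanφ'] / Σ W_i sinα_i, with Δl_i = b_i / cosα_i.
Slice 1: Δl = 1.6/cos(-2.0°) = 1.601 m; N'_1 = 48·cos(-2.0°) − 8·1.601 = 35.2; c'Δl = 4.80; W sinα = -1.7
Slice 2: Δl = 2.7/cos5.9° = 2.714 m; N'_2 = 286·cos5.9° − 21·2.714 = 227.5; c'Δl = 8.14; W sinα = 29.4
Slice 3: Δl = 2.5/cos15.6° = 2.596 m; N'_3 = 276·cos15.6° − 51·2.596 = 133.5; c'Δl = 7.79; W sinα = 74.2
Slice 4: Δl = 2.9/cos26.2° = 3.232 m; N'_4 = 263·cos26.2° − 44·3.232 = 93.8; c'Δl = 9.70; W sinα = 116.1
Slice 5: Δl = 1.5/cos35.7° = 1.847 m; N'_5 = 98·cos35.7° − 32·1.847 = 20.5; c'Δl = 5.54; W sinα = 57.2
Slice 6: Δl = 2.7/cos45.8° = 3.873 m; N'_6 = 82·cos45.8° − 5·3.873 = 37.8; c'Δl = 11.62; W sinα = 58.8
Σc'Δl = 47.6 kN/m; ΣN' = 548.2 kN/m; ΣW sinα = 334.0 kN/m
Resisting = 47.6 + 548.2·tan26.3° = 47.6 + 270.9 = 318.5 kN/m
FS = 318.5 / 334.0 = 0.953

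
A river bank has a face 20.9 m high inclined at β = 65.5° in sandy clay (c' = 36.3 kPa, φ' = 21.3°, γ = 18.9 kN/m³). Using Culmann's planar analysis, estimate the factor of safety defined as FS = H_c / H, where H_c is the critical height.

H_c = (4c'/γ) · sinβ cosφ' / [1 − cos(β − φ')]
    = (4·36.3/18.9) · sin65.5°·cos21.3° / [1 − cos44.2°]
    = 7.683 · 0.8478 / 0.2831 = 23.01 m
FS = H_c / H = 23.01 / 20.9 = 1.101

FS = 1.10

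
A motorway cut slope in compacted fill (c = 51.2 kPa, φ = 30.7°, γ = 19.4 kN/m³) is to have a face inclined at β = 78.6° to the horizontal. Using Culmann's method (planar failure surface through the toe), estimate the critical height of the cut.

Culmann's analysis gives the critical failure plane at α_cr = (β + φ)/2 = (78.6 + 30.7)/2 = 54.6°, and the critical height
H_c = (4c/γ) · sinβ cosφ / [1 − cos(β − φ)]
    = (4·51.2/19.4) · sin78.6°·cos30.7° / [1 − cos(47.9°)]
    = 10.557 · 0.9803·0.8599 / [1 − 0.6704]
    = 10.557 · 0.8429 / 0.3296
    = 27.00 m

H_c = 27.00 m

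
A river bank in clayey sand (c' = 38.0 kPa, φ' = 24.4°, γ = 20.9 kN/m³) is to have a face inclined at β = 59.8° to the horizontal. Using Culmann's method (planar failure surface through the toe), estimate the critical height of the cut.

H_c = 30.96 m

Culmann's analysis gives the critical failure plane at α_cr = (β + φ')/2 = (59.8 + 24.4)/2 = 42.1°, and the critical height
H_c = (4c'/γ) · sinβ cosφ' / [1 − cos(β − φ')]
    = (4·38.0/20.9) · sin59.8°·cos24.4° / [1 − cos(35.4°)]
    = 7.273 · 0.8643·0.9107 / [1 − 0.8151]
    = 7.273 · 0.7871 / 0.1849
    = 30.96 m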